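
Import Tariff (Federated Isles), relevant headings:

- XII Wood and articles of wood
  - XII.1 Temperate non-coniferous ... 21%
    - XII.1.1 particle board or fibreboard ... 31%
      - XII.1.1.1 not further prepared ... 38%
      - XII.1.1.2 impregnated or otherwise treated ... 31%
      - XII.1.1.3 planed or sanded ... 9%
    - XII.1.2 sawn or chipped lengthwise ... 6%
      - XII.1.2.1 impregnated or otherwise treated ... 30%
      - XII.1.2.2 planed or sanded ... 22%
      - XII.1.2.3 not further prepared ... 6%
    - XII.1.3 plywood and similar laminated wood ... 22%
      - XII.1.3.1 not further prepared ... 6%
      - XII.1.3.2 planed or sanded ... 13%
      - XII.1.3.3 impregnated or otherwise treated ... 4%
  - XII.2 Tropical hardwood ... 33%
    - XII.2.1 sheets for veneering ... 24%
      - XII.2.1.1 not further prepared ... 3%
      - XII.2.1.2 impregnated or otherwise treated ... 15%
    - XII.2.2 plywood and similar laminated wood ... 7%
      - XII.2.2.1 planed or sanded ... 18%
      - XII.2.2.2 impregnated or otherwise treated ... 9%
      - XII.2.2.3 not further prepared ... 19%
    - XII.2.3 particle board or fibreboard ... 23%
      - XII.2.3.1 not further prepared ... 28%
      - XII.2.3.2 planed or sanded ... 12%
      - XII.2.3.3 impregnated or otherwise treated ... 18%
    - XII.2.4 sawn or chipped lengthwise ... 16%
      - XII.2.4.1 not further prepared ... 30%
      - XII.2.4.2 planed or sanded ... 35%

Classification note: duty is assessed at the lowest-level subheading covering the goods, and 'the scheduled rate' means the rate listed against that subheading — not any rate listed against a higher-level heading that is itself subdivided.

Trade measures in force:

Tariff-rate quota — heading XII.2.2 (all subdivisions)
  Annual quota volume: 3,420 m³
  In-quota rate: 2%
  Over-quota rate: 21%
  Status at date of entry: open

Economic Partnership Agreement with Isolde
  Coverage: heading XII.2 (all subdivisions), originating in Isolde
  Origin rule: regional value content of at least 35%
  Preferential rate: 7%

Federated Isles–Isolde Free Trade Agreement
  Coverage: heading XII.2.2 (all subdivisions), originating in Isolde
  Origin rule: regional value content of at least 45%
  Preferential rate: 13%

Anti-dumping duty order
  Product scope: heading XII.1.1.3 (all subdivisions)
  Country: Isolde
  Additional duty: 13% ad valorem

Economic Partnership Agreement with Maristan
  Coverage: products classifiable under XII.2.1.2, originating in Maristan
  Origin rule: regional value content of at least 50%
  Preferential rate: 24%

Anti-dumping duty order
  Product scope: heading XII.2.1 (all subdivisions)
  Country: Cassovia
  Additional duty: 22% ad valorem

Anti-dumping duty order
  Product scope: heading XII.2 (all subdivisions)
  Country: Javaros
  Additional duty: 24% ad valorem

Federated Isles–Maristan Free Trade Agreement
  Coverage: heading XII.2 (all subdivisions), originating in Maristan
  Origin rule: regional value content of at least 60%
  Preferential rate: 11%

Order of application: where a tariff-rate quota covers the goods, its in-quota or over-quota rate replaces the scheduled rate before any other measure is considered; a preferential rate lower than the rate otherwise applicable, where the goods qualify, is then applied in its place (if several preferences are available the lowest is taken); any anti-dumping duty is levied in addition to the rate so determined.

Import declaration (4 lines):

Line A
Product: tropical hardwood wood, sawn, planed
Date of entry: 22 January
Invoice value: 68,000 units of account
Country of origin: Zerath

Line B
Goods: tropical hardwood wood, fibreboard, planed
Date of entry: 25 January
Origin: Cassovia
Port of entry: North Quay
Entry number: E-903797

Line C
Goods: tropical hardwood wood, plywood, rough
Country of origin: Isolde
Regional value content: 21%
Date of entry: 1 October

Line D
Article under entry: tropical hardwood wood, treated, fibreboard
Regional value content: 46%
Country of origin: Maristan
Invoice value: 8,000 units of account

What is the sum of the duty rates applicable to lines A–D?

67%

Line A: tropical hardwood → XII.2; sawn → XII.2.4; planed → XII.2.4.2. Scheduled 35%. No special measure applies. → 35%.
Line B: tropical hardwood → XII.2; fibreboard → XII.2.3; planed → XII.2.3.2. Scheduled 12%. No special measure applies. → 12%.
Line C: tropical hardwood → XII.2; plywood → XII.2.2; rough → XII.2.2.3. Scheduled 19%. quota on XII.2.2 open → in-quota 2%; Isolde agreement on XII.2: RVC < 35%; Isolde agreement on XII.2.2: RVC < 45%. → 2%.
Line D: tropical hardwood → XII.2; fibreboard → XII.2.3; treated → XII.2.3.3. Scheduled 18%. Maristan agreement on XII.2.1.2: XII.2.3.3 not covered; Maristan agreement on XII.2: RVC < 60%. → 18%.
Sum: 35% + 12% + 2% + 18% = 67%.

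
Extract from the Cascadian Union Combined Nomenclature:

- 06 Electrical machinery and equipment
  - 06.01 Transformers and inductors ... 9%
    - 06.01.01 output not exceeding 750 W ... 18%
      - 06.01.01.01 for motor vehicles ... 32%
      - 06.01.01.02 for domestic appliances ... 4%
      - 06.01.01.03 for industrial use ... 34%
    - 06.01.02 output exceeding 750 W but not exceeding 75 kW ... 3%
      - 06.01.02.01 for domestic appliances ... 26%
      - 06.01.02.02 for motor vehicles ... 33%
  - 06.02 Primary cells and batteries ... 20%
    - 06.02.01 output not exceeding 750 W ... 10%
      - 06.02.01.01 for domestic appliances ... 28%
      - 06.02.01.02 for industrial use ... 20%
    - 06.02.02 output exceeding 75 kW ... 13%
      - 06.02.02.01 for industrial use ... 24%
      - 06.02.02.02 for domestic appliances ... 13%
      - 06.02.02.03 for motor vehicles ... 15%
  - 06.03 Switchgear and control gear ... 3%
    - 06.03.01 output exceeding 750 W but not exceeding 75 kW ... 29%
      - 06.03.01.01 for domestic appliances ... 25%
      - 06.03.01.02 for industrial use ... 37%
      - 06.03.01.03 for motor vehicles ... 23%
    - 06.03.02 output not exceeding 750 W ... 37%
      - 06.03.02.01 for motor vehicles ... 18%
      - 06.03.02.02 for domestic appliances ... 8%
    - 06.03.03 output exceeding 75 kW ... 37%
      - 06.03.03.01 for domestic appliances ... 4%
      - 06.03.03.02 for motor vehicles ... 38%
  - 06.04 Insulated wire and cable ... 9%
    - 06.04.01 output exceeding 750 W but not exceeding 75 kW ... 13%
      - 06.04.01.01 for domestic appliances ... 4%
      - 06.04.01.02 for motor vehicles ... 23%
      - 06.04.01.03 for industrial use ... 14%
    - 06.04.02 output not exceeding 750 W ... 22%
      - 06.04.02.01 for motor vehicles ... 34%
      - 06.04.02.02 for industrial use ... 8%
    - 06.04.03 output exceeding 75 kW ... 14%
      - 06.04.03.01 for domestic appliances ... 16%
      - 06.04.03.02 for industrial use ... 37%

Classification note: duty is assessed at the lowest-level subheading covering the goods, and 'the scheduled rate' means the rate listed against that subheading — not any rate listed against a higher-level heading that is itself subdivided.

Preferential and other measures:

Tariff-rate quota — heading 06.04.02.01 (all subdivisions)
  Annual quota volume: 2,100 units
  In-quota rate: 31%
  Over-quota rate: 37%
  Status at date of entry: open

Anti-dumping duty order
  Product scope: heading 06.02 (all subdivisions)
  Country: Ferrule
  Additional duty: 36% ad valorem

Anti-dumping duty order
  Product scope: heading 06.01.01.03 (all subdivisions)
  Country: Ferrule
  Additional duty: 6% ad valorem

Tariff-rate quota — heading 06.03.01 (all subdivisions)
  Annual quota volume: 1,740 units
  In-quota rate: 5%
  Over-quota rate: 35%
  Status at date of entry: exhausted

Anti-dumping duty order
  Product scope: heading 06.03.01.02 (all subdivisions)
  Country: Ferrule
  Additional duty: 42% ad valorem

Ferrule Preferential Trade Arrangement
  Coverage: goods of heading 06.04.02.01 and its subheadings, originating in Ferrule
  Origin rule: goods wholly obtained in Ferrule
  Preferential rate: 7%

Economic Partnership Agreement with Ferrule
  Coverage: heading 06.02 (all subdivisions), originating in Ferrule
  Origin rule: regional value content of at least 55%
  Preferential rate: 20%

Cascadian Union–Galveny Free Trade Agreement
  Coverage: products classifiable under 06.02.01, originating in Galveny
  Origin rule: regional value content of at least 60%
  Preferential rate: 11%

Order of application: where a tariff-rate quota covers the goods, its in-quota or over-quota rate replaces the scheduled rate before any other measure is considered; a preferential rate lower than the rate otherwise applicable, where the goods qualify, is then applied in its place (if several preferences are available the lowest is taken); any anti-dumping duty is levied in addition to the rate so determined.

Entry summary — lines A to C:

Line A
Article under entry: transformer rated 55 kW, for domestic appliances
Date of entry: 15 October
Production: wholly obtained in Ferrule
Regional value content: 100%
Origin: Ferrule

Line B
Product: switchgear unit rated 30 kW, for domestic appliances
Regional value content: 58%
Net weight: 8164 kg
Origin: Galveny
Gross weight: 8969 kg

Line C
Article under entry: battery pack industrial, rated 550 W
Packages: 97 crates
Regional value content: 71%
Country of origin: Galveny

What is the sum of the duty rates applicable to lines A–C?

72%

Line A: transformer → 06.01; rated 55 kW → 06.01.02; for domestic appliances → 06.01.02.01. Scheduled 26%. Ferrule agreement on 06.04.02.01: 06.01.02.01 not covered; Ferrule agreement on 06.02: 06.01.02.01 not covered. → 26%.
Line B: switchgear unit → 06.03; rated 30 kW → 06.03.01; for domestic appliances → 06.03.01.01. Scheduled 25%. quota on 06.03.01 exhausted → over-quota 35%; Galveny agreement on 06.02.01: 06.03.01.01 not covered. → 35%.
Line C: battery pack → 06.02; rated 550 W → 06.02.01; industrial → 06.02.01.02. Scheduled 20%. Galveny agreement on 06.02.01: RVC ≥ 60% → 11% available; preferential 11%. → 11%.
Sum: 26% + 35% + 11% = 72%.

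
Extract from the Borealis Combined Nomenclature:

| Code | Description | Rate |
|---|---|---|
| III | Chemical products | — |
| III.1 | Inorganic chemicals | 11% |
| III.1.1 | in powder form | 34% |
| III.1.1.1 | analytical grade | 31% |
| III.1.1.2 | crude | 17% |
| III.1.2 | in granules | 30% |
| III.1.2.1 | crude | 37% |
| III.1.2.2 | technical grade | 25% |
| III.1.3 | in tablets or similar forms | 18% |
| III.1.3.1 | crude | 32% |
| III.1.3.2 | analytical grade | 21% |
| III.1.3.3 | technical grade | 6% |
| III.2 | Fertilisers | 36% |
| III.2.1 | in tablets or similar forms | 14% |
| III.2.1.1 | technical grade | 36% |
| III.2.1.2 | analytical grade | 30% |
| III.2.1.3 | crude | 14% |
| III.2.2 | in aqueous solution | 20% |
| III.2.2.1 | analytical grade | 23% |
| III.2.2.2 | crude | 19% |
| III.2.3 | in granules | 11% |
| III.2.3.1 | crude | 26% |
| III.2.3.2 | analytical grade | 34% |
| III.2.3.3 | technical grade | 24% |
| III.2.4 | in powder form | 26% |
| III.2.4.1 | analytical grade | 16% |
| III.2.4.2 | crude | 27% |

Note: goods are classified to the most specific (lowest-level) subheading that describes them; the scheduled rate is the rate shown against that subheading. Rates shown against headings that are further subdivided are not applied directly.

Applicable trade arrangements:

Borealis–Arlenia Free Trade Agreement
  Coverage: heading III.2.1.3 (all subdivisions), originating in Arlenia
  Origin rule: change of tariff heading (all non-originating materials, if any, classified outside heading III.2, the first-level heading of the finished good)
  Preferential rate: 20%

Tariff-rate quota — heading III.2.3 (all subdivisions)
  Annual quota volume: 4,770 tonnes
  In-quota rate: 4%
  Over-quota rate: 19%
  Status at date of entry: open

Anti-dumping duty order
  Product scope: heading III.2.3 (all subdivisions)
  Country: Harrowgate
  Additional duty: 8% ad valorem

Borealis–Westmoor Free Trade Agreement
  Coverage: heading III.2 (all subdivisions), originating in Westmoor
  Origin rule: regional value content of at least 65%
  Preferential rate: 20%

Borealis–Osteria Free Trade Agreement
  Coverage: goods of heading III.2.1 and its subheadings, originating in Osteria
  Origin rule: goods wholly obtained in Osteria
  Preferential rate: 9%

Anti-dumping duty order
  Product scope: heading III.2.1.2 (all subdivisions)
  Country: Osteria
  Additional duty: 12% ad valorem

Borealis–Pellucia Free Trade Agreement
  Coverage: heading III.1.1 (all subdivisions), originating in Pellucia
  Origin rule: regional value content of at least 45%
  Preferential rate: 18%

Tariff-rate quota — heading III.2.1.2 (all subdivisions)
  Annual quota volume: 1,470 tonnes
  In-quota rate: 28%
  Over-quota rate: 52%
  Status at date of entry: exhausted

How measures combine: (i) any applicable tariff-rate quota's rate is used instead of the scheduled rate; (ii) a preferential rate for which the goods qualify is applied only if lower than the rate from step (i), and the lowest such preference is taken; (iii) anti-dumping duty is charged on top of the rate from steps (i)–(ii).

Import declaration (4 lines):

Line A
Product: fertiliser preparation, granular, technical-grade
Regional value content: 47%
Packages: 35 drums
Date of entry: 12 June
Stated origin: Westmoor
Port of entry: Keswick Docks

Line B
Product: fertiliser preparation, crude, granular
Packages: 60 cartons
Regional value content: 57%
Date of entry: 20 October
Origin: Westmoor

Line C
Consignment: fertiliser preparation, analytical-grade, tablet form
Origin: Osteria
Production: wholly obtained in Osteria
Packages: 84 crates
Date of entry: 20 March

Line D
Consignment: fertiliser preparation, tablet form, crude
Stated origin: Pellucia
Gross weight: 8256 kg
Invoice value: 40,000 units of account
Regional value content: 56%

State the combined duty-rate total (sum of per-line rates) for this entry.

Line A: fertiliser → III.2; granular → III.2.3; technical-grade → III.2.3.3. Scheduled 24%. quota on III.2.3 open → in-quota 4%; Westmoor agreement on III.2: RVC < 65%. → 4%.
Line B: fertiliser → III.2; granular → III.2.3; crude → III.2.3.1. Scheduled 26%. quota on III.2.3 open → in-quota 4%; Westmoor agreement on III.2: RVC < 65%. → 4%.
Line C: fertiliser → III.2; tablet form → III.2.1; analytical-grade → III.2.1.2. Scheduled 30%. quota on III.2.1.2 exhausted → over-quota 52%; Osteria agreement on III.2.1: wholly obtained → 9% available; preferential 9%; anti-dumping (Osteria, III.2.1.2): +12%; total 9% + 12% = 21%. → 21%.
Line D: fertiliser → III.2; tablet form → III.2.1; crude → III.2.1.3. Scheduled 14%. Pellucia agreement on III.1.1: III.2.1.3 not covered. → 14%.
Sum: 4% + 4% + 21% + 14% = 43%.

43%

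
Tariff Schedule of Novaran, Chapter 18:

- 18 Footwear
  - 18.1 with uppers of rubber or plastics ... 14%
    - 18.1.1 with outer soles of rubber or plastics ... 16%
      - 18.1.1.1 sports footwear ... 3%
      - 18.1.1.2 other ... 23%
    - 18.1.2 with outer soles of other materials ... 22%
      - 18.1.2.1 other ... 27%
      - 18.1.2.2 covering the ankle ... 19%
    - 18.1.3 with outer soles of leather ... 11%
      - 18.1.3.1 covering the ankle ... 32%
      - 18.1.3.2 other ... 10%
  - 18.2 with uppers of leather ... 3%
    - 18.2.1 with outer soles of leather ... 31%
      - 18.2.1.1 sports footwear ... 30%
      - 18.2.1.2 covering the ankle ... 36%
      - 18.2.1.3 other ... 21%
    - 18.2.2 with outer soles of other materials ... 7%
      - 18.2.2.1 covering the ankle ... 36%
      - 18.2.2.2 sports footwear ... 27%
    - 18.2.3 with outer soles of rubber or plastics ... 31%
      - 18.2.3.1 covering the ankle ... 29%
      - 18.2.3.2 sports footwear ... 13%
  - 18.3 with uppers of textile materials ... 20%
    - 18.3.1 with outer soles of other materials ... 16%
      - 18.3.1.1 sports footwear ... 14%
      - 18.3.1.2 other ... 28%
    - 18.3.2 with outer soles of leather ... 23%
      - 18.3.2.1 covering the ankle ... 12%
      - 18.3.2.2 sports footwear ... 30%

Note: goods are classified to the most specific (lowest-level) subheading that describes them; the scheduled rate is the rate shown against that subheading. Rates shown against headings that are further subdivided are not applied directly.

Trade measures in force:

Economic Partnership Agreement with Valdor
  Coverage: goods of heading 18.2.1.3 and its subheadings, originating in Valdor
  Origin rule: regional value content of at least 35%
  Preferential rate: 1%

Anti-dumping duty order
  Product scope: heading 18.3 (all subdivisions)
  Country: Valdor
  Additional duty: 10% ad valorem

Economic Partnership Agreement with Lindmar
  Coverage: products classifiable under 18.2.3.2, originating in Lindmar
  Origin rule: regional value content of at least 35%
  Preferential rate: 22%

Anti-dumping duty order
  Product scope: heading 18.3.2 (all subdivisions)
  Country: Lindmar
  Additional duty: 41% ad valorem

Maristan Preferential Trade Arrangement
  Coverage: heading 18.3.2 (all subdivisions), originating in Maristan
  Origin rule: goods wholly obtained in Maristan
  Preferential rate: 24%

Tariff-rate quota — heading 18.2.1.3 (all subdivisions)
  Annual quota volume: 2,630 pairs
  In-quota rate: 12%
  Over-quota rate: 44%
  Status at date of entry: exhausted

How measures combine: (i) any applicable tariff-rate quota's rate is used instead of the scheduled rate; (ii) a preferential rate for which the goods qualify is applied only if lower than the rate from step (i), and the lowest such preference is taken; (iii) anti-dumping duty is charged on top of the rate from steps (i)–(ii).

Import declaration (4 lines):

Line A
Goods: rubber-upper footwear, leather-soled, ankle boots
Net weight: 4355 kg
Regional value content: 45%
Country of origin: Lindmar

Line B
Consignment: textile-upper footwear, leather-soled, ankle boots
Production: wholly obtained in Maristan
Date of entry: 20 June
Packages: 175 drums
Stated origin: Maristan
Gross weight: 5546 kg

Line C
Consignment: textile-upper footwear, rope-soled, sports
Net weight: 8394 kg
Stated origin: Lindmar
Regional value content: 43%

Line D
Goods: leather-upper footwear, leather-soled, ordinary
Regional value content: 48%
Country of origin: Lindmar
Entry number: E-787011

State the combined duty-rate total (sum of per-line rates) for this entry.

102%

Line A: rubber-upper → 18.1; leather-soled → 18.1.3; ankle boots → 18.1.3.1. Scheduled 32%. Lindmar agreement on 18.2.3.2: 18.1.3.1 not covered. → 32%.
Line B: textile-upper → 18.3; leather-soled → 18.3.2; ankle boots → 18.3.2.1. Scheduled 12%. Maristan agreement on 18.3.2: wholly obtained → 24% available; preference 24% not lower than 12% → no reduction. → 12%.
Line C: textile-upper → 18.3; rope-soled → 18.3.1; sports → 18.3.1.1. Scheduled 14%. Lindmar agreement on 18.2.3.2: 18.3.1.1 not covered. → 14%.
Line D: leather-upper → 18.2; leather-soled → 18.2.1; ordinary → 18.2.1.3. Scheduled 21%. quota on 18.2.1.3 exhausted → over-quota 44%; Lindmar agreement on 18.2.3.2: 18.2.1.3 not covered. → 44%.
Sum: 32% + 12% + 14% + 44% = 102%.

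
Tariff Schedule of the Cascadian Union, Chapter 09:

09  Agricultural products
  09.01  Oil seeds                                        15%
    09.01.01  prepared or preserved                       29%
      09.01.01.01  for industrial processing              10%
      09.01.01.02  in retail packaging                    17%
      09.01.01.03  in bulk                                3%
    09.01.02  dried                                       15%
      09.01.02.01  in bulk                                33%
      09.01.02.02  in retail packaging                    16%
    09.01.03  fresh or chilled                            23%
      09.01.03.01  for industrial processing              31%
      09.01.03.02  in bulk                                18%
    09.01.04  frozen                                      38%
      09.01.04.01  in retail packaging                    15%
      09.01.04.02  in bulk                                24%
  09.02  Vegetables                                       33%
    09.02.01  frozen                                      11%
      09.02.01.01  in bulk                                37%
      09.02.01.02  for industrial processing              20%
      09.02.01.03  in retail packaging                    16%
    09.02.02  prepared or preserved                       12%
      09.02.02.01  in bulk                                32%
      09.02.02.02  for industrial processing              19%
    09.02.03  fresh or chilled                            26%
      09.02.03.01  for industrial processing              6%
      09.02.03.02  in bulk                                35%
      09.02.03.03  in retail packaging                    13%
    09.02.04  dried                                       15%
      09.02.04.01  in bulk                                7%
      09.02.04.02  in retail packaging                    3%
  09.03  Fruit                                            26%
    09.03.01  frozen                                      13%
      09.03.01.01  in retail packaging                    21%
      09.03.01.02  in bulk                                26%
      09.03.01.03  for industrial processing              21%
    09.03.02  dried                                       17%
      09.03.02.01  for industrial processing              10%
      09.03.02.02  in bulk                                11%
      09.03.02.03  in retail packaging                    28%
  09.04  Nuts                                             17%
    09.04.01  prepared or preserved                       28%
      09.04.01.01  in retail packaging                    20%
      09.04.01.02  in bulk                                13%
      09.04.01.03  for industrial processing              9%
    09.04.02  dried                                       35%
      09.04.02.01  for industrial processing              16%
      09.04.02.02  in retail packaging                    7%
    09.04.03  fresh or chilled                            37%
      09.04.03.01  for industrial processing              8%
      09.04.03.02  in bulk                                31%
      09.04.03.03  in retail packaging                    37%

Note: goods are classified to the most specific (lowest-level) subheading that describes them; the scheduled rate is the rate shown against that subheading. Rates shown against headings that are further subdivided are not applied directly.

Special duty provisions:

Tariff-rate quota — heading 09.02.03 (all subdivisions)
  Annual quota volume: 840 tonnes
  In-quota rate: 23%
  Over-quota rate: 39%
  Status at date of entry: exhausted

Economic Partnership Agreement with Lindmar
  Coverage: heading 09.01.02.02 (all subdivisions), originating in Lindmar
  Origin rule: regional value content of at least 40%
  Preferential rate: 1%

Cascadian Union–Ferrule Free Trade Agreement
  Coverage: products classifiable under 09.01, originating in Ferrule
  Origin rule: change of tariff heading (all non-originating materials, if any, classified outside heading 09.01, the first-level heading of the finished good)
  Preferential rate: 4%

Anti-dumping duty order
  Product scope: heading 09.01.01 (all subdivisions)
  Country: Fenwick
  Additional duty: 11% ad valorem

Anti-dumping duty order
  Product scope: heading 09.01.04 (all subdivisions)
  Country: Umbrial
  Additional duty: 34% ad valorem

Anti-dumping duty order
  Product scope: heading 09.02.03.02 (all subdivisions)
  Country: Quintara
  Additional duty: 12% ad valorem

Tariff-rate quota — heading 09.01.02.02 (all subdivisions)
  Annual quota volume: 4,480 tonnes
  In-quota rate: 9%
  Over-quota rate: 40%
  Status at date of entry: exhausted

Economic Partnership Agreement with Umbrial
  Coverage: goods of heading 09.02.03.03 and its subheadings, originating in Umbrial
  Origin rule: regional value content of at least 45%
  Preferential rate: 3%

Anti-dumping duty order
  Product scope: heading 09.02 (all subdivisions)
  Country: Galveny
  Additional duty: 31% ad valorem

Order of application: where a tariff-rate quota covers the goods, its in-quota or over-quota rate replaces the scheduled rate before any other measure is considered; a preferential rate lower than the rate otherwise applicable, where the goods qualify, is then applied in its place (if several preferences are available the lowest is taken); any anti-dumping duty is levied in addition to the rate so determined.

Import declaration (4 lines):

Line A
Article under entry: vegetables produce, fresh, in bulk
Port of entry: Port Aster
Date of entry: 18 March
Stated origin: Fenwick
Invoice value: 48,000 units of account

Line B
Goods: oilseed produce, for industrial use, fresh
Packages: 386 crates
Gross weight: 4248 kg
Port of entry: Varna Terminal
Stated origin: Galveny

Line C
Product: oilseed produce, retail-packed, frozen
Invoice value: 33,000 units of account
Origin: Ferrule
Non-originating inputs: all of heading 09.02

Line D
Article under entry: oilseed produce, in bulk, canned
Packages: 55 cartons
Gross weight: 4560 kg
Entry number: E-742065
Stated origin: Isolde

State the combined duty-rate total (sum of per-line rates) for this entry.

77%

Line A: vegetables → 09.02; fresh → 09.02.03; in bulk → 09.02.03.02. Scheduled 35%. quota on 09.02.03 exhausted → over-quota 39%. → 39%.
Line B: oilseed → 09.01; fresh → 09.01.03; for industrial use → 09.01.03.01. Scheduled 31%. No special measure applies. → 31%.
Line C: oilseed → 09.01; frozen → 09.01.04; retail-packed → 09.01.04.01. Scheduled 15%. Ferrule agreement on 09.01: CTH met → 4% available; preferential 4%. → 4%.
Line D: oilseed → 09.01; canned → 09.01.01; in bulk → 09.01.01.03. Scheduled 3%. No special measure applies. → 3%.
Sum: 39% + 31% + 4% + 3% = 77%.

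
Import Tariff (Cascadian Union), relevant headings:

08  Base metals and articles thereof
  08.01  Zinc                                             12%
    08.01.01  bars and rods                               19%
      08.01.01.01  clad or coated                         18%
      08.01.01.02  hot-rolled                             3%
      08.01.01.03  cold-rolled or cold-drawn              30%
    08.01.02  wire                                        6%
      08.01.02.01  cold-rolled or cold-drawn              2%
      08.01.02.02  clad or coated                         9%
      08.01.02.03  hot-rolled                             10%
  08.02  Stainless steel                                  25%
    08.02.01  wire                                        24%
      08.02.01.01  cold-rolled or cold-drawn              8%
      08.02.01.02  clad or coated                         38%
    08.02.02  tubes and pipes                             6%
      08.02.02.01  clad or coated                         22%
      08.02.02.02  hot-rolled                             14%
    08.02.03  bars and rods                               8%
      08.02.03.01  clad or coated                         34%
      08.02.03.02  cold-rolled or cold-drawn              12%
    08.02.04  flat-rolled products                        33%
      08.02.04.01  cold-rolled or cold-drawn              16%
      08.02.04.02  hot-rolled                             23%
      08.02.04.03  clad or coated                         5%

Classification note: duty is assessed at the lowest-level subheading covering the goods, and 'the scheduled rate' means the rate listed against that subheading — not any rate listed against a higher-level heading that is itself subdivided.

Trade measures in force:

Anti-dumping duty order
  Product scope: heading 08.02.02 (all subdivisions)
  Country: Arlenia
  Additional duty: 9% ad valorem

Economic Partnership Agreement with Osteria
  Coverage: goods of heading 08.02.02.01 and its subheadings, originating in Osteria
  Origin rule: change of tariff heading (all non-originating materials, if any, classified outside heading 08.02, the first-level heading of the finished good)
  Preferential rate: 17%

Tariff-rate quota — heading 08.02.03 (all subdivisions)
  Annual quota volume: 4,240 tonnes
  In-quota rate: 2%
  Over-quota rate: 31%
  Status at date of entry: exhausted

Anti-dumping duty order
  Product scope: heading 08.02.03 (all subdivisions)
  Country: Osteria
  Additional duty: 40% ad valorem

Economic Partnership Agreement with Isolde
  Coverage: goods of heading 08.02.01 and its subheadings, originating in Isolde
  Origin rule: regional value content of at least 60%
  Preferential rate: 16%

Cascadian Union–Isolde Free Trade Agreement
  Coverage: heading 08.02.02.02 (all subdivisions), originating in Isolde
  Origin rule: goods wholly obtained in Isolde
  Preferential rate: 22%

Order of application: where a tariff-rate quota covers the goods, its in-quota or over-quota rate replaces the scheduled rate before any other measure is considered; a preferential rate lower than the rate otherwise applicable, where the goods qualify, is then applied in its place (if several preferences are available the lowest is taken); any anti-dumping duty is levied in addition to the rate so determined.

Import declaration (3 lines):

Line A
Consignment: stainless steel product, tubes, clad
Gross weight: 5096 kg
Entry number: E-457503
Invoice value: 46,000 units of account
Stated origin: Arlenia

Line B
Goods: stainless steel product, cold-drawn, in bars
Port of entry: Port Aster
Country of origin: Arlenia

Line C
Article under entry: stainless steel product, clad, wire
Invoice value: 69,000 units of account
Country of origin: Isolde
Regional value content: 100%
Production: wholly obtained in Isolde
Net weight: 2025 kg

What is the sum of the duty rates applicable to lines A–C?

78%

Line A: stainless steel → 08.02; tubes → 08.02.02; clad → 08.02.02.01. Scheduled 22%. anti-dumping (Arlenia, 08.02.02): +9%; total 22% + 9% = 31%. → 31%.
Line B: stainless steel → 08.02; in bars → 08.02.03; cold-drawn → 08.02.03.02. Scheduled 12%. quota on 08.02.03 exhausted → over-quota 31%. → 31%.
Line C: stainless steel → 08.02; wire → 08.02.01; clad → 08.02.01.02. Scheduled 38%. Isolde agreement on 08.02.01: RVC ≥ 60% → 16% available; Isolde agreement on 08.02.02.02: 08.02.01.02 not covered; preferential 16%. → 16%.
Sum: 31% + 31% + 16% = 78%.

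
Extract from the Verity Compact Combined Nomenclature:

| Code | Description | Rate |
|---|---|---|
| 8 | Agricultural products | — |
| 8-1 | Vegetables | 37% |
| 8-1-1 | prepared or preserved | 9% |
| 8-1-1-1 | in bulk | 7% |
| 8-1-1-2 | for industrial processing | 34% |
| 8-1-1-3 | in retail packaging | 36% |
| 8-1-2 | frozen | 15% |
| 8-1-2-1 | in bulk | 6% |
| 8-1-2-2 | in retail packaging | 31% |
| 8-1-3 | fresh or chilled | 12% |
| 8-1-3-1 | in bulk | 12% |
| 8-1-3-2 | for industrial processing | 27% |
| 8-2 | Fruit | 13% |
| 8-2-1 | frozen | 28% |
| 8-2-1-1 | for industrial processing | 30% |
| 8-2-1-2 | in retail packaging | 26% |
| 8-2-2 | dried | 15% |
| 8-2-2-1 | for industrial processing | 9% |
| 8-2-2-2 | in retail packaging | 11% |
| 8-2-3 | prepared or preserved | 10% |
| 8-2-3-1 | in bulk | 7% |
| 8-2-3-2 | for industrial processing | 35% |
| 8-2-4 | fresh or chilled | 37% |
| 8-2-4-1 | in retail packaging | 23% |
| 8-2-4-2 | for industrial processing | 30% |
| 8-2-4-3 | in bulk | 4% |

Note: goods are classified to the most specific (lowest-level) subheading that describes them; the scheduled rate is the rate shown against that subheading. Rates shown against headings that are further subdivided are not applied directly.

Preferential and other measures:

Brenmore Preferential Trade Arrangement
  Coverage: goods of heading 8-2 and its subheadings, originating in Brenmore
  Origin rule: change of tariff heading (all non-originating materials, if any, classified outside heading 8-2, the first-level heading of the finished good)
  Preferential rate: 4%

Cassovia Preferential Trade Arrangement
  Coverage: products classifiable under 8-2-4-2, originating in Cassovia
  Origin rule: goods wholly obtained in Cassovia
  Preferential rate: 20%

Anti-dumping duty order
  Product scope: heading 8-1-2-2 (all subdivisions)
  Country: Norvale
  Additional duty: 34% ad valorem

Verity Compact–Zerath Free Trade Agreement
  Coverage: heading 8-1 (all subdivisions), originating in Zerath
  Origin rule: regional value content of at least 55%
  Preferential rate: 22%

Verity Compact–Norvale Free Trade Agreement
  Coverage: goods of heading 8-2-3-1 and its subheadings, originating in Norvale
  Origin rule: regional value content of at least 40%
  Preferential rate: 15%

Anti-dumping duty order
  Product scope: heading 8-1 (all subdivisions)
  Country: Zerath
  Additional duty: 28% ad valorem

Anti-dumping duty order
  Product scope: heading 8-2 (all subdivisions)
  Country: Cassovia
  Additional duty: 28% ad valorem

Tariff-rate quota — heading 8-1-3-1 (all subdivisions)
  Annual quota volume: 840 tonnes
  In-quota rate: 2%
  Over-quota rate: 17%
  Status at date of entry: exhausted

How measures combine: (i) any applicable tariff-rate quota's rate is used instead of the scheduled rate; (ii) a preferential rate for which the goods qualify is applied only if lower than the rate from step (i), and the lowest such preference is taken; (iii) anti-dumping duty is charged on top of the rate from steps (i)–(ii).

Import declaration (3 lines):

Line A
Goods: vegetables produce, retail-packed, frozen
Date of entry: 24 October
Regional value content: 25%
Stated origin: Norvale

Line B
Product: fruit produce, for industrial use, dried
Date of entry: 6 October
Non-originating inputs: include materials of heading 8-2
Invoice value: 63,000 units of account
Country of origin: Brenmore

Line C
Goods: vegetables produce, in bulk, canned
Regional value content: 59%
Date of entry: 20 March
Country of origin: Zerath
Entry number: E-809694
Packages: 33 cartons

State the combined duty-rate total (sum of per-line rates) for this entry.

109%

Line A: vegetables → 8-1; frozen → 8-1-2; retail-packed → 8-1-2-2. Scheduled 31%. Norvale agreement on 8-2-3-1: 8-1-2-2 not covered; anti-dumping (Norvale, 8-1-2-2): +34%; total 31% + 34% = 65%. → 65%.
Line B: fruit → 8-2; dried → 8-2-2; for industrial use → 8-2-2-1. Scheduled 9%. Brenmore agreement on 8-2: CTH not met. → 9%.
Line C: vegetables → 8-1; canned → 8-1-1; in bulk → 8-1-1-1. Scheduled 7%. Zerath agreement on 8-1: RVC ≥ 55% → 22% available; preference 22% not lower than 7% → no reduction; anti-dumping (Zerath, 8-1): +28%; total 7% + 28% = 35%. → 35%.
Sum: 65% + 9% + 35% = 109%.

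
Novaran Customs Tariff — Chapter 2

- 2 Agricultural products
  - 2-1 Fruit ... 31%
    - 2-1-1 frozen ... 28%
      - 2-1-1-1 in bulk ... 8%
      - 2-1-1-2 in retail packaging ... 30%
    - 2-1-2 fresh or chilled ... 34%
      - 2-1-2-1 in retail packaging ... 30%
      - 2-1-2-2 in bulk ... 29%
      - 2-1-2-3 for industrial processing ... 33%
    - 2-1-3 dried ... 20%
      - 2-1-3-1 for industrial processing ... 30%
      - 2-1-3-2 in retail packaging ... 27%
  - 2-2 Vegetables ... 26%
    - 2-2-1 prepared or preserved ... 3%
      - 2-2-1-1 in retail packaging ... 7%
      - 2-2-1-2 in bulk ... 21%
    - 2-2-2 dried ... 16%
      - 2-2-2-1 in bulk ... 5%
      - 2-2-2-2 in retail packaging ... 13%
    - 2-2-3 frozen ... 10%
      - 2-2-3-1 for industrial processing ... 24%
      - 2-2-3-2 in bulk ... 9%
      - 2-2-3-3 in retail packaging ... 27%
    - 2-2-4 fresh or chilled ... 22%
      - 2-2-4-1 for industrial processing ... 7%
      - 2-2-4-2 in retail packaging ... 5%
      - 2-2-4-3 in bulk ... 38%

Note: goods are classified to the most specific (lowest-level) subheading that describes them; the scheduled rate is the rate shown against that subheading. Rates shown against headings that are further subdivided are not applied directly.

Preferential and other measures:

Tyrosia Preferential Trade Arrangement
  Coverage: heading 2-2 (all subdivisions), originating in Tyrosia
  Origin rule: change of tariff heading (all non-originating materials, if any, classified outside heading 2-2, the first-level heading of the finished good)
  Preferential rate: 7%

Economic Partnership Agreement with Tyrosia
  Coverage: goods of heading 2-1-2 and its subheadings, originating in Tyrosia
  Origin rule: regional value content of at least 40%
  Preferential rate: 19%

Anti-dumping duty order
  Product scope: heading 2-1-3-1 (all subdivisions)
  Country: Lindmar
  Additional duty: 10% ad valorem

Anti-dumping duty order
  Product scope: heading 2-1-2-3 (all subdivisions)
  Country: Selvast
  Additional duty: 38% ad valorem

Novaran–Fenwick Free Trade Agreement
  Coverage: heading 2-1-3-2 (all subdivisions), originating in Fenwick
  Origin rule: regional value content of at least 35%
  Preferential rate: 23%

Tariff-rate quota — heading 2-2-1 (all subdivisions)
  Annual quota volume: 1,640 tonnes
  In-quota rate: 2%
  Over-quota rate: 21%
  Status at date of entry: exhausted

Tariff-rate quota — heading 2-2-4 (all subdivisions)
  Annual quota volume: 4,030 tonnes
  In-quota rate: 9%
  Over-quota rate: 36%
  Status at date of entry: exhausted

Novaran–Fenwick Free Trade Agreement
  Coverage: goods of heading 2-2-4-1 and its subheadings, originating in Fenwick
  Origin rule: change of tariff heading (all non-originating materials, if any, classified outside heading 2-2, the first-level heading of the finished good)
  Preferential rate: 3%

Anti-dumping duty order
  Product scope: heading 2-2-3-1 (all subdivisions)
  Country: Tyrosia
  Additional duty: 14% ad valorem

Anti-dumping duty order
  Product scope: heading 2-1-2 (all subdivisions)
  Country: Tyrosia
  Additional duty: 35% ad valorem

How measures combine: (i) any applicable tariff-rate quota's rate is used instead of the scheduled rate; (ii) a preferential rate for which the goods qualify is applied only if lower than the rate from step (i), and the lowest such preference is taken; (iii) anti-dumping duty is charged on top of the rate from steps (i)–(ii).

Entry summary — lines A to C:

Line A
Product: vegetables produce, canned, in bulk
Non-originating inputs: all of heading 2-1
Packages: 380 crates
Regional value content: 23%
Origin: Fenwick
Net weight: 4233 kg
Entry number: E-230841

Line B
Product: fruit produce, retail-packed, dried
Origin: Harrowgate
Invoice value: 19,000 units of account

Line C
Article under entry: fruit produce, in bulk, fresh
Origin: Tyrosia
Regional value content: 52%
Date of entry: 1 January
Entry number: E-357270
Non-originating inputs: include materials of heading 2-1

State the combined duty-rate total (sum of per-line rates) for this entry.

Line A: vegetables → 2-2; canned → 2-2-1; in bulk → 2-2-1-2. Scheduled 21%. quota on 2-2-1 exhausted → over-quota 21%; Fenwick agreement on 2-1-3-2: 2-2-1-2 not covered; Fenwick agreement on 2-2-4-1: 2-2-1-2 not covered. → 21%.
Line B: fruit → 2-1; dried → 2-1-3; retail-packed → 2-1-3-2. Scheduled 27%. No special measure applies. → 27%.
Line C: fruit → 2-1; fresh → 2-1-2; in bulk → 2-1-2-2. Scheduled 29%. Tyrosia agreement on 2-2: 2-1-2-2 not covered; Tyrosia agreement on 2-1-2: RVC ≥ 40% → 19% available; preferential 19%; anti-dumping (Tyrosia, 2-1-2): +35%; total 19% + 35% = 54%. → 54%.
Sum: 21% + 27% + 54% = 102%.

102%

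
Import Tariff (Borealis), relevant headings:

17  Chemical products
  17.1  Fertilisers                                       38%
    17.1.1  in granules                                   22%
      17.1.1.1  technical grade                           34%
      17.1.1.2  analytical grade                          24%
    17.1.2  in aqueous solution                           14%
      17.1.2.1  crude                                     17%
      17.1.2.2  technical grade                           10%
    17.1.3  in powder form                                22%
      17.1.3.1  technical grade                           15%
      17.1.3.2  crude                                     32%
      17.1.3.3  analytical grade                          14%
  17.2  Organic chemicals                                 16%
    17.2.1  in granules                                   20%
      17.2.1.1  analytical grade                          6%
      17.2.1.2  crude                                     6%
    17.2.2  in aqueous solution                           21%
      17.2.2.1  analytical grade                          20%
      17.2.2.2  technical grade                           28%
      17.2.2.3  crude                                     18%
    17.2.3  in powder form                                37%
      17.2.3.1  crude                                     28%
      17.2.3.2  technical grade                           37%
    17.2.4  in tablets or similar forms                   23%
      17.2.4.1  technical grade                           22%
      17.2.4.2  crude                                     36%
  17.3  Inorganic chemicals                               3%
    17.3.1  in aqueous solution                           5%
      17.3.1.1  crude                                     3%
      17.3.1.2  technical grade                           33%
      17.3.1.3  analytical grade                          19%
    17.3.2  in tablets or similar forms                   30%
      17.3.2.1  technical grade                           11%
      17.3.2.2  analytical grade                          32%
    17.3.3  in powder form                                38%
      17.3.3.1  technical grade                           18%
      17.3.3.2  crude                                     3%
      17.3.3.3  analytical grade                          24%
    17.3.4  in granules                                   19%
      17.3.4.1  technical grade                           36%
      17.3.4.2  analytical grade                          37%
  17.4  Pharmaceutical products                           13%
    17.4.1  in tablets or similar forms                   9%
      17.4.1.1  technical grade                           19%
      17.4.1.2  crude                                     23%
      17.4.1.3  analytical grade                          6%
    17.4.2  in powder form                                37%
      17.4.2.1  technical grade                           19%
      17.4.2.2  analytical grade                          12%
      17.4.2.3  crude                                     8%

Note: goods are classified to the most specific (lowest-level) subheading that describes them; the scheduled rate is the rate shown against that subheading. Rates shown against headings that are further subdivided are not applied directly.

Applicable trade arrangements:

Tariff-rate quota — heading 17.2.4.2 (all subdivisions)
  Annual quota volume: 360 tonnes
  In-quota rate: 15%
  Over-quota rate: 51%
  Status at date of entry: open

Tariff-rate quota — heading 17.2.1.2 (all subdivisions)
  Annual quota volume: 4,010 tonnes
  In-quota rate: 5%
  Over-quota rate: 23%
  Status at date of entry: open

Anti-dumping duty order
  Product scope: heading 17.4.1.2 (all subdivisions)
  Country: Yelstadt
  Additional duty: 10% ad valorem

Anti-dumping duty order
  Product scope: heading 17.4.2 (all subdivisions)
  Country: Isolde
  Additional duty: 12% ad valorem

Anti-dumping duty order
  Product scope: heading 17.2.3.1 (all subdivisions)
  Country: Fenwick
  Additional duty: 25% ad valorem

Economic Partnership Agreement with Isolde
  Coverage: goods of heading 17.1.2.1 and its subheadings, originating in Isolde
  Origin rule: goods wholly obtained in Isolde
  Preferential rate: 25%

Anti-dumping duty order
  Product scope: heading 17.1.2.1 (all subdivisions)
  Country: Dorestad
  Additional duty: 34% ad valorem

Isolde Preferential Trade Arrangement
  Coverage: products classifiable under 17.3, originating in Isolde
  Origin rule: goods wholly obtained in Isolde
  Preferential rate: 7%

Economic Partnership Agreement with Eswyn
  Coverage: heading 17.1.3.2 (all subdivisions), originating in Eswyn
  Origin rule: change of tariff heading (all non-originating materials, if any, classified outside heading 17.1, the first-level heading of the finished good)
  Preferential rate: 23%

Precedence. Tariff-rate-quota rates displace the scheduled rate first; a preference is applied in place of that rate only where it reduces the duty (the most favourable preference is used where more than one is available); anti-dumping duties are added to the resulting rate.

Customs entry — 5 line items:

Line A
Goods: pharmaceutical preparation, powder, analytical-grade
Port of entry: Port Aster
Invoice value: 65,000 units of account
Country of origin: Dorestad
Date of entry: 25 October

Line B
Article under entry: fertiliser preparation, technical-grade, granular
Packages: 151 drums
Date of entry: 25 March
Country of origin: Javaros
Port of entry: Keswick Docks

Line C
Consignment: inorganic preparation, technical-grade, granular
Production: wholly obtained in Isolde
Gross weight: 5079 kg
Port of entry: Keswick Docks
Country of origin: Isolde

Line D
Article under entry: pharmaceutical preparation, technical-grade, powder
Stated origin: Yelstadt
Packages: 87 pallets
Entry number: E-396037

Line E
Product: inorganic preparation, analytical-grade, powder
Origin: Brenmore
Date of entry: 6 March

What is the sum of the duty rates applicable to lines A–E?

96%

Line A: pharmaceutical → 17.4; powder → 17.4.2; analytical-grade → 17.4.2.2. Scheduled 12%. No special measure applies. → 12%.
Line B: fertiliser → 17.1; granular → 17.1.1; technical-grade → 17.1.1.1. Scheduled 34%. No special measure applies. → 34%.
Line C: inorganic → 17.3; granular → 17.3.4; technical-grade → 17.3.4.1. Scheduled 36%. Isolde agreement on 17.1.2.1: 17.3.4.1 not covered; Isolde agreement on 17.3: wholly obtained → 7% available; preferential 7%. → 7%.
Line D: pharmaceutical → 17.4; powder → 17.4.2; technical-grade → 17.4.2.1. Scheduled 19%. No special measure applies. → 19%.
Line E: inorganic → 17.3; powder → 17.3.3; analytical-grade → 17.3.3.3. Scheduled 24%. No special measure applies. → 24%.
Sum: 12% + 34% + 7% + 19% + 24% = 96%.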